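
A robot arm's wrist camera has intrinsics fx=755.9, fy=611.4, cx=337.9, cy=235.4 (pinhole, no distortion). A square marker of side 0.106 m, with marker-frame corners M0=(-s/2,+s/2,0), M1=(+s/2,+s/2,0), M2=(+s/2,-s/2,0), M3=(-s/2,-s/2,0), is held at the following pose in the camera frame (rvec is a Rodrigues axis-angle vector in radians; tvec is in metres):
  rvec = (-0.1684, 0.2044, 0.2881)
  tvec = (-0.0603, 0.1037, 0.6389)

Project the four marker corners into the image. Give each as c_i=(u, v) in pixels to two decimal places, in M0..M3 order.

c0=(190.12, 368.22) c1=(305.77, 400.86) c2=(344.12, 300.56) c3=(229.61, 272.23)

Intrinsics K: fx=755.9, fy=611.4, cx=337.9, cy=235.4
Marker side s = 0.106 m; corners in marker frame (Z=0):
  M0 = (-0.0530, +0.0530, 0)
  M1 = (+0.0530, +0.0530, 0)
  M2 = (+0.0530, -0.0530, 0)
  M3 = (-0.0530, -0.0530, 0)
rvec = (-0.1684, 0.2044, 0.2881), |rvec| = θ = 0.39133 rad = 22.422°
Rodrigues: sinθ=0.38142, 1−cosθ=0.07560; R = I + sinθ·[k]× + (1−cosθ)·[k]×²:
    [+0.93840 -0.29779 +0.17527]
    [+0.26381 +0.94503 +0.19320]
    [-0.22317 -0.13506 +0.96538]
t = (-0.0603, 0.1037, 0.6389) m
M0: Pc = R·M0+t = (-0.12582, +0.13980, +0.64357); u = 755.9·(-0.12582)/0.64357 + 337.9 = 190.1209, v = 611.4·(+0.13980)/0.64357 + 235.4 = 368.2161
M1: Pc = R·M1+t = (-0.02635, +0.16777, +0.61991); u = 755.9·(-0.02635)/0.61991 + 337.9 = 305.7724, v = 611.4·(+0.16777)/0.61991 + 235.4 = 400.8644
M2: Pc = R·M2+t = (+0.00522, +0.06760, +0.63423); u = 755.9·(+0.00522)/0.63423 + 337.9 = 344.1195, v = 611.4·(+0.06760)/0.63423 + 235.4 = 300.5623
M3: Pc = R·M3+t = (-0.09425, +0.03963, +0.65789); u = 755.9·(-0.09425)/0.65789 + 337.9 = 229.6059, v = 611.4·(+0.03963)/0.65789 + 235.4 = 272.2312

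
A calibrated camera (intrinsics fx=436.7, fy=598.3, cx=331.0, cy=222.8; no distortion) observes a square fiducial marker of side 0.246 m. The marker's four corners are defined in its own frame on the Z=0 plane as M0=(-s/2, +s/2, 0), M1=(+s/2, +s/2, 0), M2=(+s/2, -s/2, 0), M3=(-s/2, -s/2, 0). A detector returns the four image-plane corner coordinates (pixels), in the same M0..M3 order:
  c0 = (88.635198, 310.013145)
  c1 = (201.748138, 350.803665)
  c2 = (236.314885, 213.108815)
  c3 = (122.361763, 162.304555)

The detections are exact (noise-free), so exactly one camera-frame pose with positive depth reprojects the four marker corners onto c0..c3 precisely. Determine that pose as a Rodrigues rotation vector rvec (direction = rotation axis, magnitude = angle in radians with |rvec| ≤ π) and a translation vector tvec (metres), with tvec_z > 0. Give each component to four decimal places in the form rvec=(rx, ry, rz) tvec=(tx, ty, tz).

Intrinsics K: fx=436.7, fy=598.3, cx=331.0, cy=222.8
Marker side s = 0.246 m; corners in marker frame (Z=0):
  M0 = (-0.1230, +0.1230, 0)
  M1 = (+0.1230, +0.1230, 0)
  M2 = (+0.1230, -0.1230, 0)
  M3 = (-0.1230, -0.1230, 0)
Detected image corners:
  c0 = (88.635198, 310.013145) px
  c1 = (201.748138, 350.803665) px
  c2 = (236.314885, 213.108815) px
  c3 = (122.361763, 162.304555) px
Planar DLT: solve 8×8 A·h = b for H (H[2,2]=1):
  H  [+502.27776 -121.71274 +163.79800]
  H  [+251.01504 +606.83537 +260.69289]
  H  [+0.25134 +0.10568 +1.00000]
B = K⁻¹H; ‖b₁‖=1.044206, ‖b₂‖=1.044206; λ = 2/(‖b₁‖+‖b₂‖) = 0.957665, sign → tz>0 ⇒ λ=+0.957665
r₁ = λ·B[:,0] = (+0.91903,+0.31215,+0.24070); r₂ = λ·B[:,1] = (-0.34362,+0.93364,+0.10120)
r₃ = r₁×r₂ = (-0.19314,-0.17572,+0.96531); SVD([r₁ r₂ r₃]) → R = UVᵀ:
  R  [+0.91903 -0.34362 -0.19314]
  R  [+0.31215 +0.93364 -0.17572]
  R  [+0.24070 +0.10120 +0.96531]
t = (-0.36667, +0.06065, +0.95767) m
tr R = 2.817985; θ = arccos((tr R − 1)/2) = 0.429936 rad = 24.634°
axis k = ((R−Rᵀ)₃₂, (R−Rᵀ)₁₃, (R−Rᵀ)₂₁) / (2 sinθ) = (+0.332187, -0.520419, +0.786649)
rvec = θ·k = (+0.142819, -0.223747, +0.338209)

rvec=(0.1428, -0.2237, 0.3382) tvec=(-0.3667, 0.0607, 0.9577)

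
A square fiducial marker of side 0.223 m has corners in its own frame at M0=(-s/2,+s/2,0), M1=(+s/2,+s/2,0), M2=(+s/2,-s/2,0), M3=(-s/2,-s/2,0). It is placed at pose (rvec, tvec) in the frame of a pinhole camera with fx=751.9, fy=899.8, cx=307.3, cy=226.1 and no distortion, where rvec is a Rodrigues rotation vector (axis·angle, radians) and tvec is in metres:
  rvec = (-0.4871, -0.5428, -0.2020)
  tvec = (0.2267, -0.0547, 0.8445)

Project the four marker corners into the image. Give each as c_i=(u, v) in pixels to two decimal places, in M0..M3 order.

c0=(477.29, 284.89) c1=(617.13, 263.34) c2=(534.03, 76.33) c3=(396.80, 68.45)

Intrinsics K: fx=751.9, fy=899.8, cx=307.3, cy=226.1
Marker side s = 0.223 m; corners in marker frame (Z=0):
  M0 = (-0.1115, +0.1115, 0)
  M1 = (+0.1115, +0.1115, 0)
  M2 = (+0.1115, -0.1115, 0)
  M3 = (-0.1115, -0.1115, 0)
rvec = (-0.4871, -0.5428, -0.2020), |rvec| = θ = 0.75677 rad = 43.360°
Rodrigues: sinθ=0.68658, 1−cosθ=0.27294; R = I + sinθ·[k]× + (1−cosθ)·[k]×²:
    [+0.84014 +0.30927 -0.44556]
    [-0.05725 +0.86747 +0.49418]
    [+0.53935 -0.38966 +0.74650]
t = (0.2267, -0.0547, 0.8445) m
M0: Pc = R·M0+t = (+0.16751, +0.04841, +0.74092); u = 751.9·(+0.16751)/0.74092 + 307.3 = 477.2923, v = 899.8·(+0.04841)/0.74092 + 226.1 = 284.8880
M1: Pc = R·M1+t = (+0.35486, +0.03564, +0.86119); u = 751.9·(+0.35486)/0.86119 + 307.3 = 617.1254, v = 899.8·(+0.03564)/0.86119 + 226.1 = 263.3374
M2: Pc = R·M2+t = (+0.28589, -0.15781, +0.94808); u = 751.9·(+0.28589)/0.94808 + 307.3 = 534.0325, v = 899.8·(-0.15781)/0.94808 + 226.1 = 76.3296
M3: Pc = R·M3+t = (+0.09854, -0.14504, +0.82781); u = 751.9·(+0.09854)/0.82781 + 307.3 = 396.8048, v = 899.8·(-0.14504)/0.82781 + 226.1 = 68.4472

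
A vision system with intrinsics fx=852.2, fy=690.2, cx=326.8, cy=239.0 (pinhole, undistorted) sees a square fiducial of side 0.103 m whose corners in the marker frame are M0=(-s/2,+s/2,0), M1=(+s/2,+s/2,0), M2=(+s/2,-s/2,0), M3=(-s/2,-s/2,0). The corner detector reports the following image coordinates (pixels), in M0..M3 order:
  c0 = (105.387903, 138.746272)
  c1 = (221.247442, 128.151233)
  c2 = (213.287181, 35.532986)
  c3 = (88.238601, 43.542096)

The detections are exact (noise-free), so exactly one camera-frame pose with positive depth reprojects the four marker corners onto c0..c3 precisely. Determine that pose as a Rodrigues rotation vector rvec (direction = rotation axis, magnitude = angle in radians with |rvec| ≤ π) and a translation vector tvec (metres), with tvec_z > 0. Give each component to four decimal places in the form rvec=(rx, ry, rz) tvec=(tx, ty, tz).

rvec=(0.5404, -0.2868, -0.0813) tvec=(-0.1452, -0.1605, 0.7343)

Intrinsics K: fx=852.2, fy=690.2, cx=326.8, cy=239.0
Marker side s = 0.103 m; corners in marker frame (Z=0):
  M0 = (-0.0515, +0.0515, 0)
  M1 = (+0.0515, +0.0515, 0)
  M2 = (+0.0515, -0.0515, 0)
  M3 = (-0.0515, -0.0515, 0)
Detected image corners:
  c0 = (105.387903, 138.746272) px
  c1 = (221.247442, 128.151233) px
  c2 = (213.287181, 35.532986) px
  c3 = (88.238601, 43.542096) px
Planar DLT: solve 8×8 A·h = b for H (H[2,2]=1):
  H  [+1220.79326 +231.90823 +158.31431]
  H  [-61.60030 +972.56219 +88.11842]
  H  [+0.33722 +0.70550 +1.00000]
B = K⁻¹H; ‖b₁‖=1.361801, ‖b₂‖=1.361801; λ = 2/(‖b₁‖+‖b₂‖) = 0.734322, sign → tz>0 ⇒ λ=+0.734322
r₁ = λ·B[:,0] = (+0.95697,-0.15129,+0.24763); r₂ = λ·B[:,1] = (+0.00116,+0.85534,+0.51806)
r₃ = r₁×r₂ = (-0.29018,-0.49548,+0.81871); SVD([r₁ r₂ r₃]) → R = UVᵀ:
  R  [+0.95697 +0.00116 -0.29018]
  R  [-0.15129 +0.85534 -0.49548]
  R  [+0.24763 +0.51806 +0.81871]
t = (-0.14518, -0.16053, +0.73432) m
tr R = 2.631025; θ = arccos((tr R − 1)/2) = 0.617182 rad = 35.362°
axis k = ((R−Rᵀ)₃₂, (R−Rᵀ)₁₃, (R−Rᵀ)₂₁) / (2 sinθ) = (+0.875650, -0.464639, -0.131709)
rvec = θ·k = (+0.540436, -0.286767, -0.081288)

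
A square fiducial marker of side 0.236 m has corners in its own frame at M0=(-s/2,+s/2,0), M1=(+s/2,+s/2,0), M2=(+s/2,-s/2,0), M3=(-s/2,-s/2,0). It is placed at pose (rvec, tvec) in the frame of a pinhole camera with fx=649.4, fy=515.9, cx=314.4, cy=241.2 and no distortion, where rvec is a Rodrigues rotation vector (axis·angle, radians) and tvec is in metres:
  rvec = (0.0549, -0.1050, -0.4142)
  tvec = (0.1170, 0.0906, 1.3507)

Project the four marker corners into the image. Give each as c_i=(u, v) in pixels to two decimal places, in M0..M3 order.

c0=(341.67, 335.36) c1=(443.05, 297.96) c2=(399.55, 216.42) c3=(296.14, 253.00)

Intrinsics K: fx=649.4, fy=515.9, cx=314.4, cy=241.2
Marker side s = 0.236 m; corners in marker frame (Z=0):
  M0 = (-0.1180, +0.1180, 0)
  M1 = (+0.1180, +0.1180, 0)
  M2 = (+0.1180, -0.1180, 0)
  M3 = (-0.1180, -0.1180, 0)
rvec = (0.0549, -0.1050, -0.4142), |rvec| = θ = 0.43081 rad = 24.684°
Rodrigues: sinθ=0.41761, 1−cosθ=0.09137; R = I + sinθ·[k]× + (1−cosθ)·[k]×²:
    [+0.91011 +0.39867 -0.11298]
    [-0.40434 +0.91405 -0.03181]
    [+0.09059 +0.07463 +0.99309]
t = (0.1170, 0.0906, 1.3507) m
M0: Pc = R·M0+t = (+0.05665, +0.24617, +1.34882); u = 649.4·(+0.05665)/1.34882 + 314.4 = 341.6746, v = 515.9·(+0.24617)/1.34882 + 241.2 = 335.3563
M1: Pc = R·M1+t = (+0.27144, +0.15075, +1.37020); u = 649.4·(+0.27144)/1.37020 + 314.4 = 443.0462, v = 515.9·(+0.15075)/1.37020 + 241.2 = 297.9582
M2: Pc = R·M2+t = (+0.17735, -0.06497, +1.35258); u = 649.4·(+0.17735)/1.35258 + 314.4 = 399.5491, v = 515.9·(-0.06497)/1.35258 + 241.2 = 216.4189
M3: Pc = R·M3+t = (-0.03744, +0.03045, +1.33120); u = 649.4·(-0.03744)/1.33120 + 314.4 = 296.1377, v = 515.9·(+0.03045)/1.33120 + 241.2 = 253.0023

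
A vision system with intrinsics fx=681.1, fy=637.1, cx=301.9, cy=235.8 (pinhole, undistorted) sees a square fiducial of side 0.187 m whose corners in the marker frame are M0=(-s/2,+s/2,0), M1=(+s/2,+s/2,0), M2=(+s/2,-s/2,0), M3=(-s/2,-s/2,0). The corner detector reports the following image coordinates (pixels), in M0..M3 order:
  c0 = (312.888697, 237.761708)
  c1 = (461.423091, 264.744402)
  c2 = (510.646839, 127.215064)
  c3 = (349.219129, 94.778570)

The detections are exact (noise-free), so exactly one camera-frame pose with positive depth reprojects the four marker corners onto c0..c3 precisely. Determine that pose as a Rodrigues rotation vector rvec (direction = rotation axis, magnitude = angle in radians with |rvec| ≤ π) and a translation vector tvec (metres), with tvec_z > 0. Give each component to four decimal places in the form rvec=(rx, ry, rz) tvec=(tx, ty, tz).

rvec=(0.3947, -0.0469, 0.2059) tvec=(0.1242, -0.0641, 0.7943)

Intrinsics K: fx=681.1, fy=637.1, cx=301.9, cy=235.8
Marker side s = 0.187 m; corners in marker frame (Z=0):
  M0 = (-0.0935, +0.0935, 0)
  M1 = (+0.0935, +0.0935, 0)
  M2 = (+0.0935, -0.0935, 0)
  M3 = (-0.0935, -0.0935, 0)
Detected image corners:
  c0 = (312.888697, 237.761708) px
  c1 = (461.423091, 264.744402) px
  c2 = (510.646839, 127.215064) px
  c3 = (349.219129, 94.778570) px
Planar DLT: solve 8×8 A·h = b for H (H[2,2]=1):
  H  [+871.13265 -35.23351 +408.37377]
  H  [+177.68459 +835.83639 +184.38563]
  H  [+0.10742 +0.47453 +1.00000]
B = K⁻¹H; ‖b₁‖=1.258990, ‖b₂‖=1.258990; λ = 2/(‖b₁‖+‖b₂‖) = 0.794287, sign → tz>0 ⇒ λ=+0.794287
r₁ = λ·B[:,0] = (+0.97808,+0.18994,+0.08532); r₂ = λ·B[:,1] = (-0.20816,+0.90256,+0.37691)
r₃ = r₁×r₂ = (-0.00542,-0.38641,+0.92231); SVD([r₁ r₂ r₃]) → R = UVᵀ:
  R  [+0.97808 -0.20816 -0.00542]
  R  [+0.18994 +0.90256 -0.38641]
  R  [+0.08532 +0.37691 +0.92231]
t = (+0.12417, -0.06410, +0.79429) m
tr R = 2.802945; θ = arccos((tr R − 1)/2) = 0.447636 rad = 25.648°
axis k = ((R−Rᵀ)₃₂, (R−Rᵀ)₁₃, (R−Rᵀ)₂₁) / (2 sinθ) = (+0.881775, -0.104821, +0.459876)
rvec = θ·k = (+0.394715, -0.046922, +0.205857)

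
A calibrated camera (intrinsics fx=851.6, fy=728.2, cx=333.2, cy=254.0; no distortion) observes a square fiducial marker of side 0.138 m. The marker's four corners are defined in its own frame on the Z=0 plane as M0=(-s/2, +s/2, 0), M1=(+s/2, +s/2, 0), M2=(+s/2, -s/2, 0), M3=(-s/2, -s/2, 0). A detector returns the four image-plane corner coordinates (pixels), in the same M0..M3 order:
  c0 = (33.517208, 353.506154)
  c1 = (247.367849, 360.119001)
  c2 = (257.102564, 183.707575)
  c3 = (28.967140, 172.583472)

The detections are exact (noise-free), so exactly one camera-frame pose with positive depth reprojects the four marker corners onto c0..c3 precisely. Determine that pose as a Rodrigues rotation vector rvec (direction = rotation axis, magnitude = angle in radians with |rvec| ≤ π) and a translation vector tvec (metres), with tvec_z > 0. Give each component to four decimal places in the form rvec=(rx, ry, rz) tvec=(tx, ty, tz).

rvec=(0.2597, -0.0795, 0.0599) tvec=(-0.1207, 0.0122, 0.5400)

Intrinsics K: fx=851.6, fy=728.2, cx=333.2, cy=254.0
Marker side s = 0.138 m; corners in marker frame (Z=0):
  M0 = (-0.0690, +0.0690, 0)
  M1 = (+0.0690, +0.0690, 0)
  M2 = (+0.0690, -0.0690, 0)
  M3 = (-0.0690, -0.0690, 0)
Detected image corners:
  c0 = (33.517208, 353.506154) px
  c1 = (247.367849, 360.119001) px
  c2 = (257.102564, 183.707575) px
  c3 = (28.967140, 172.583472) px
Planar DLT: solve 8×8 A·h = b for H (H[2,2]=1):
  H  [+1622.34435 +47.30066 +142.91365]
  H  [+106.43019 +1420.29654 +270.42665]
  H  [+0.15962 +0.47027 +1.00000]
B = K⁻¹H; ‖b₁‖=1.851712, ‖b₂‖=1.851712; λ = 2/(‖b₁‖+‖b₂‖) = 0.540041, sign → tz>0 ⇒ λ=+0.540041
r₁ = λ·B[:,0] = (+0.99508,+0.04886,+0.08620); r₂ = λ·B[:,1] = (-0.06937,+0.96472,+0.25397)
r₃ = r₁×r₂ = (-0.07075,-0.25870,+0.96336); SVD([r₁ r₂ r₃]) → R = UVᵀ:
  R  [+0.99508 -0.06937 -0.07075]
  R  [+0.04886 +0.96472 -0.25870]
  R  [+0.08620 +0.25397 +0.96336]
t = (-0.12067, +0.01218, +0.54004) m
tr R = 2.923165; θ = arccos((tr R − 1)/2) = 0.278087 rad = 15.933°
axis k = ((R−Rᵀ)₃₂, (R−Rᵀ)₁₃, (R−Rᵀ)₂₁) / (2 sinθ) = (+0.933755, -0.285880, +0.215348)
rvec = θ·k = (+0.259665, -0.079499, +0.059886)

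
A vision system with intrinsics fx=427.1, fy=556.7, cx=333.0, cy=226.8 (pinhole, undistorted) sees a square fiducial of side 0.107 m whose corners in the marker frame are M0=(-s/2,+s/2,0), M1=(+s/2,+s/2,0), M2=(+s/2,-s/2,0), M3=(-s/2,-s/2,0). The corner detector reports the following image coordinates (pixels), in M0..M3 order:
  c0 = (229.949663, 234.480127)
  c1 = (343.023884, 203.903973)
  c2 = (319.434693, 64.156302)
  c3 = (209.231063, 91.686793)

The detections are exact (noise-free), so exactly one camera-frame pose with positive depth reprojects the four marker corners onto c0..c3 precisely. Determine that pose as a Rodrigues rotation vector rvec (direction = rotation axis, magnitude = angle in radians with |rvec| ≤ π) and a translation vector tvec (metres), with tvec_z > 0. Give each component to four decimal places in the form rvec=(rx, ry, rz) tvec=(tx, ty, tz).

Intrinsics K: fx=427.1, fy=556.7, cx=333.0, cy=226.8
Marker side s = 0.107 m; corners in marker frame (Z=0):
  M0 = (-0.0535, +0.0535, 0)
  M1 = (+0.0535, +0.0535, 0)
  M2 = (+0.0535, -0.0535, 0)
  M3 = (-0.0535, -0.0535, 0)
Detected image corners:
  c0 = (229.949663, 234.480127) px
  c1 = (343.023884, 203.903973) px
  c2 = (319.434693, 64.156302) px
  c3 = (209.231063, 91.686793) px
Planar DLT: solve 8×8 A·h = b for H (H[2,2]=1):
  H  [+1083.39928 +132.98191 +275.68654]
  H  [-249.61679 +1280.16704 +147.42556]
  H  [+0.14610 -0.26930 +1.00000]
B = K⁻¹H; ‖b₁‖=2.479703, ‖b₂‖=2.479703; λ = 2/(‖b₁‖+‖b₂‖) = 0.403274, sign → tz>0 ⇒ λ=+0.403274
r₁ = λ·B[:,0] = (+0.97702,-0.20483,+0.05892); r₂ = λ·B[:,1] = (+0.21024,+0.97160,-0.10860)
r₃ = r₁×r₂ = (-0.03500,+0.11849,+0.99234); SVD([r₁ r₂ r₃]) → R = UVᵀ:
  R  [+0.97702 +0.21024 -0.03500]
  R  [-0.20483 +0.97160 +0.11849]
  R  [+0.05892 -0.10860 +0.99234]
t = (-0.05412, -0.05750, +0.40327) m
tr R = 2.940960; θ = arccos((tr R − 1)/2) = 0.243583 rad = 13.956°
axis k = ((R−Rᵀ)₃₂, (R−Rᵀ)₁₃, (R−Rᵀ)₂₁) / (2 sinθ) = (-0.470803, -0.194710, -0.860484)
rvec = θ·k = (-0.114679, -0.047428, -0.209599)

rvec=(-0.1147, -0.0474, -0.2096) tvec=(-0.0541, -0.0575, 0.4033)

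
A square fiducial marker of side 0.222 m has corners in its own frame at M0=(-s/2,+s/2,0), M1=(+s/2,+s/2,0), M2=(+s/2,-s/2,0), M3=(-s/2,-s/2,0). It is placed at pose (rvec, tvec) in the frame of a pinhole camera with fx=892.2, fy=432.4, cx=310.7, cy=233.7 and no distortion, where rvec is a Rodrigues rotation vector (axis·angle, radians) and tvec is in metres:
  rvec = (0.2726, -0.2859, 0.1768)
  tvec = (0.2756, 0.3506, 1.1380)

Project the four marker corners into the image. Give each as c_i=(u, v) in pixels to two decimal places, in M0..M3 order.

Intrinsics K: fx=892.2, fy=432.4, cx=310.7, cy=233.7
Marker side s = 0.222 m; corners in marker frame (Z=0):
  M0 = (-0.1110, +0.1110, 0)
  M1 = (+0.1110, +0.1110, 0)
  M2 = (+0.1110, -0.1110, 0)
  M3 = (-0.1110, -0.1110, 0)
rvec = (0.2726, -0.2859, 0.1768), |rvec| = θ = 0.43279 rad = 24.797°
Rodrigues: sinθ=0.41941, 1−cosθ=0.09220; R = I + sinθ·[k]× + (1−cosθ)·[k]×²:
    [+0.94438 -0.20970 -0.25333]
    [+0.13297 +0.94803 -0.28905]
    [+0.30078 +0.23929 +0.92319]
t = (0.2756, 0.3506, 1.1380) m
M0: Pc = R·M0+t = (+0.14750, +0.44107, +1.13117); u = 892.2·(+0.14750)/1.13117 + 310.7 = 427.0371, v = 432.4·(+0.44107)/1.13117 + 233.7 = 402.3033
M1: Pc = R·M1+t = (+0.35715, +0.47059, +1.19795); u = 892.2·(+0.35715)/1.19795 + 310.7 = 576.6957, v = 432.4·(+0.47059)/1.19795 + 233.7 = 403.5602
M2: Pc = R·M2+t = (+0.40370, +0.26013, +1.14483); u = 892.2·(+0.40370)/1.14483 + 310.7 = 625.3182, v = 432.4·(+0.26013)/1.14483 + 233.7 = 331.9501
M3: Pc = R·M3+t = (+0.19405, +0.23061, +1.07805); u = 892.2·(+0.19405)/1.07805 + 310.7 = 471.2967, v = 432.4·(+0.23061)/1.07805 + 233.7 = 326.1957

c0=(427.04, 402.30) c1=(576.70, 403.56) c2=(625.32, 331.95) c3=(471.30, 326.20)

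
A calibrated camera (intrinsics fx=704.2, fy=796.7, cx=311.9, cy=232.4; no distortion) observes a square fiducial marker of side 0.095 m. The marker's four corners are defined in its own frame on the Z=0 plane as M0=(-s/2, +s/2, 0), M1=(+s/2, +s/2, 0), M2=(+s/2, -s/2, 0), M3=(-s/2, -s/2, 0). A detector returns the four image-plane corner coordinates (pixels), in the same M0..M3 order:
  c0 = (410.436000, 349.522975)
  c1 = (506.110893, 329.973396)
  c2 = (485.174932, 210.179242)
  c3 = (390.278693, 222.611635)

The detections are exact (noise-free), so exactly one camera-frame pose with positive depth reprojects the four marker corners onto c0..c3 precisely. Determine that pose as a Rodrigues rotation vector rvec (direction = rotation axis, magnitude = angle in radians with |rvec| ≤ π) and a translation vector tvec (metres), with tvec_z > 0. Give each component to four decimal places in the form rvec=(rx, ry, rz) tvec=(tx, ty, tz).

Intrinsics K: fx=704.2, fy=796.7, cx=311.9, cy=232.4
Marker side s = 0.095 m; corners in marker frame (Z=0):
  M0 = (-0.0475, +0.0475, 0)
  M1 = (+0.0475, +0.0475, 0)
  M2 = (+0.0475, -0.0475, 0)
  M3 = (-0.0475, -0.0475, 0)
Detected image corners:
  c0 = (410.436000, 349.522975) px
  c1 = (506.110893, 329.973396) px
  c2 = (485.174932, 210.179242) px
  c3 = (390.278693, 222.611635) px
Planar DLT: solve 8×8 A·h = b for H (H[2,2]=1):
  H  [+1262.79678 +121.82867 +449.20964]
  H  [-6.67401 +1238.72216 +277.23315]
  H  [+0.57998 -0.21108 +1.00000]
B = K⁻¹H; ‖b₁‖=1.651754, ‖b₂‖=1.651753; λ = 2/(‖b₁‖+‖b₂‖) = 0.605417, sign → tz>0 ⇒ λ=+0.605417
r₁ = λ·B[:,0] = (+0.93014,-0.10750,+0.35113); r₂ = λ·B[:,1] = (+0.16134,+0.97859,-0.12779)
r₃ = r₁×r₂ = (-0.32988,+0.17552,+0.92756); SVD([r₁ r₂ r₃]) → R = UVᵀ:
  R  [+0.93014 +0.16134 -0.32988]
  R  [-0.10750 +0.97859 +0.17552]
  R  [+0.35113 -0.12779 +0.92756]
t = (+0.11805, +0.03407, +0.60542) m
tr R = 2.836290; θ = arccos((tr R − 1)/2) = 0.407423 rad = 23.344°
axis k = ((R−Rᵀ)₃₂, (R−Rᵀ)₁₃, (R−Rᵀ)₂₁) / (2 sinθ) = (-0.382728, -0.859326, -0.339232)
rvec = θ·k = (-0.155932, -0.350109, -0.138211)

rvec=(-0.1559, -0.3501, -0.1382) tvec=(0.1180, 0.0341, 0.6054)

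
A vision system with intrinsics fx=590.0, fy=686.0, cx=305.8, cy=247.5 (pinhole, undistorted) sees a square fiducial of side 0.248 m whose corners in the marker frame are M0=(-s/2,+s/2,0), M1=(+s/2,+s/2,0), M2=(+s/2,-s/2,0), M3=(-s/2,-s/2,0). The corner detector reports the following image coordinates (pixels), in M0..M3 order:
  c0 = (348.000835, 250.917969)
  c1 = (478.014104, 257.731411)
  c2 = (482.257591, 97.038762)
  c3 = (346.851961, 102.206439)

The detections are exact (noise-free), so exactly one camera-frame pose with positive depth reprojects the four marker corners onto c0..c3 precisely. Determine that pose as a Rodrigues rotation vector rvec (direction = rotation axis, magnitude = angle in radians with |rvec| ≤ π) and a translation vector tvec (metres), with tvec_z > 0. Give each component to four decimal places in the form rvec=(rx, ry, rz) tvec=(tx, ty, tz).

Intrinsics K: fx=590.0, fy=686.0, cx=305.8, cy=247.5
Marker side s = 0.248 m; corners in marker frame (Z=0):
  M0 = (-0.1240, +0.1240, 0)
  M1 = (+0.1240, +0.1240, 0)
  M2 = (+0.1240, -0.1240, 0)
  M3 = (-0.1240, -0.1240, 0)
Detected image corners:
  c0 = (348.000835, 250.917969) px
  c1 = (478.014104, 257.731411) px
  c2 = (482.257591, 97.038762) px
  c3 = (346.851961, 102.206439) px
Planar DLT: solve 8×8 A·h = b for H (H[2,2]=1):
  H  [+405.33306 +60.46705 +411.18928]
  H  [-51.61891 +651.21042 +178.49415]
  H  [-0.31314 +0.16019 +1.00000]
B = K⁻¹H; ‖b₁‖=0.905978, ‖b₂‖=0.905978; λ = 2/(‖b₁‖+‖b₂‖) = 1.103779, sign → tz>0 ⇒ λ=+1.103779
r₁ = λ·B[:,0] = (+0.93745,+0.04164,-0.34563); r₂ = λ·B[:,1] = (+0.02148,+0.98401,+0.17682)
r₃ = r₁×r₂ = (+0.34747,-0.17318,+0.92156); SVD([r₁ r₂ r₃]) → R = UVᵀ:
  R  [+0.93745 +0.02148 +0.34747]
  R  [+0.04164 +0.98401 -0.17318]
  R  [-0.34563 +0.17682 +0.92156]
t = (+0.19716, -0.11103, +1.10378) m
tr R = 2.843016; θ = arccos((tr R − 1)/2) = 0.398851 rad = 22.852°
axis k = ((R−Rᵀ)₃₂, (R−Rᵀ)₁₃, (R−Rᵀ)₂₁) / (2 sinθ) = (+0.450605, +0.892346, +0.025964)
rvec = θ·k = (+0.179724, +0.355913, +0.010356)

rvec=(0.1797, 0.3559, 0.0104) tvec=(0.1972, -0.1110, 1.1038)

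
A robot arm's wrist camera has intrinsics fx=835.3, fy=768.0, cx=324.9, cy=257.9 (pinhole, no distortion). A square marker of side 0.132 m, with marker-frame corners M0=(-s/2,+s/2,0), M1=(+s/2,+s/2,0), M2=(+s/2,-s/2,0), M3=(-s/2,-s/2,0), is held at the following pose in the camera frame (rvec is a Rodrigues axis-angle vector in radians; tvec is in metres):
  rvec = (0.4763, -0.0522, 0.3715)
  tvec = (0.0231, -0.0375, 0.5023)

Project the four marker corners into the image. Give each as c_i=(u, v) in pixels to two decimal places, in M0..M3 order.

c0=(225.37, 249.92) c1=(418.86, 313.46) c2=(512.71, 147.11) c3=(298.72, 69.28)

Intrinsics K: fx=835.3, fy=768.0, cx=324.9, cy=257.9
Marker side s = 0.132 m; corners in marker frame (Z=0):
  M0 = (-0.0660, +0.0660, 0)
  M1 = (+0.0660, +0.0660, 0)
  M2 = (+0.0660, -0.0660, 0)
  M3 = (-0.0660, -0.0660, 0)
rvec = (0.4763, -0.0522, 0.3715), |rvec| = θ = 0.60630 rad = 34.738°
Rodrigues: sinθ=0.56983, 1−cosθ=0.17824; R = I + sinθ·[k]× + (1−cosθ)·[k]×²:
    [+0.93176 -0.36121 +0.03674]
    [+0.33710 +0.82308 -0.45705]
    [+0.13486 +0.43825 +0.88868]
t = (0.0231, -0.0375, 0.5023) m
M0: Pc = R·M0+t = (-0.06224, -0.00543, +0.52232); u = 835.3·(-0.06224)/0.52232 + 324.9 = 225.3722, v = 768.0·(-0.00543)/0.52232 + 257.9 = 249.9233
M1: Pc = R·M1+t = (+0.06076, +0.03907, +0.54012); u = 835.3·(+0.06076)/0.54012 + 324.9 = 418.8594, v = 768.0·(+0.03907)/0.54012 + 257.9 = 313.4563
M2: Pc = R·M2+t = (+0.10844, -0.06957, +0.48228); u = 835.3·(+0.10844)/0.48228 + 324.9 = 512.7107, v = 768.0·(-0.06957)/0.48228 + 257.9 = 147.1054
M3: Pc = R·M3+t = (-0.01456, -0.11407, +0.46448); u = 835.3·(-0.01456)/0.46448 + 324.9 = 298.7222, v = 768.0·(-0.11407)/0.46448 + 257.9 = 69.2842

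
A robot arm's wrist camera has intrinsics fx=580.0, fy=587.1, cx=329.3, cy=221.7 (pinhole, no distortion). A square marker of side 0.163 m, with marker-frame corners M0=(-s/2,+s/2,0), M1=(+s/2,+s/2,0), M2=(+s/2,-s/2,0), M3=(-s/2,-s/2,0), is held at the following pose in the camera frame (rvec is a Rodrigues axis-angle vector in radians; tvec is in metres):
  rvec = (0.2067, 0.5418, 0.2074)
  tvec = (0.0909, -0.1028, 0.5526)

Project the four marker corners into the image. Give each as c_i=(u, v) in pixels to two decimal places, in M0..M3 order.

c0=(339.96, 178.61) c1=(489.97, 216.84) c2=(530.09, 30.26) c3=(363.89, 15.23)

Intrinsics K: fx=580.0, fy=587.1, cx=329.3, cy=221.7
Marker side s = 0.163 m; corners in marker frame (Z=0):
  M0 = (-0.0815, +0.0815, 0)
  M1 = (+0.0815, +0.0815, 0)
  M2 = (+0.0815, -0.0815, 0)
  M3 = (-0.0815, -0.0815, 0)
rvec = (0.2067, 0.5418, 0.2074), |rvec| = θ = 0.61586 rad = 35.286°
Rodrigues: sinθ=0.57766, 1−cosθ=0.18372; R = I + sinθ·[k]× + (1−cosθ)·[k]×²:
    [+0.83697 -0.14029 +0.52896]
    [+0.24878 +0.95847 -0.13945]
    [-0.48743 +0.24831 +0.83711]
t = (0.0909, -0.1028, 0.5526) m
M0: Pc = R·M0+t = (+0.01125, -0.04496, +0.61256); u = 580.0·(+0.01125)/0.61256 + 329.3 = 339.9552, v = 587.1·(-0.04496)/0.61256 + 221.7 = 178.6082
M1: Pc = R·M1+t = (+0.14768, -0.00441, +0.53311); u = 580.0·(+0.14768)/0.53311 + 329.3 = 489.9683, v = 587.1·(-0.00441)/0.53311 + 221.7 = 216.8445
M2: Pc = R·M2+t = (+0.17055, -0.16064, +0.49264); u = 580.0·(+0.17055)/0.49264 + 329.3 = 530.0908, v = 587.1·(-0.16064)/0.49264 + 221.7 = 30.2582
M3: Pc = R·M3+t = (+0.03412, -0.20119, +0.57209); u = 580.0·(+0.03412)/0.57209 + 329.3 = 363.8922, v = 587.1·(-0.20119)/0.57209 + 221.7 = 15.2297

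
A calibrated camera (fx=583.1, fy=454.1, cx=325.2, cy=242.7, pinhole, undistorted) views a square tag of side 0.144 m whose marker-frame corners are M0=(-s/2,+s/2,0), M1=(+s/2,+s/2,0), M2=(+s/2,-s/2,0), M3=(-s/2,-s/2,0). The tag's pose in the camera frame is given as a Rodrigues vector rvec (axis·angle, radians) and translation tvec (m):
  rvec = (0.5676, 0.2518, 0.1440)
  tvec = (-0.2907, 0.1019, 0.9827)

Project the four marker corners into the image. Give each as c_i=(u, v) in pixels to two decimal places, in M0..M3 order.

c0=(120.10, 307.26) c1=(194.28, 322.26) c2=(189.08, 270.30) c3=(108.94, 255.59)

Intrinsics K: fx=583.1, fy=454.1, cx=325.2, cy=242.7
Marker side s = 0.144 m; corners in marker frame (Z=0):
  M0 = (-0.0720, +0.0720, 0)
  M1 = (+0.0720, +0.0720, 0)
  M2 = (+0.0720, -0.0720, 0)
  M3 = (-0.0720, -0.0720, 0)
rvec = (0.5676, 0.2518, 0.1440), |rvec| = θ = 0.63742 rad = 36.522°
Rodrigues: sinθ=0.59513, 1−cosθ=0.19637; R = I + sinθ·[k]× + (1−cosθ)·[k]×²:
    [+0.95934 -0.06537 +0.27459]
    [+0.20352 +0.83427 -0.51241]
    [-0.19559 +0.54746 +0.81365]
t = (-0.2907, 0.1019, 0.9827) m
M0: Pc = R·M0+t = (-0.36448, +0.14731, +1.03620); u = 583.1·(-0.36448)/1.03620 + 325.2 = 120.0970, v = 454.1·(+0.14731)/1.03620 + 242.7 = 307.2585
M1: Pc = R·M1+t = (-0.22633, +0.17662, +1.00803); u = 583.1·(-0.22633)/1.00803 + 325.2 = 194.2763, v = 454.1·(+0.17662)/1.00803 + 242.7 = 322.2644
M2: Pc = R·M2+t = (-0.21692, +0.05649, +0.92920); u = 583.1·(-0.21692)/0.92920 + 325.2 = 189.0758, v = 454.1·(+0.05649)/0.92920 + 242.7 = 270.3045
M3: Pc = R·M3+t = (-0.35507, +0.02718, +0.95737); u = 583.1·(-0.35507)/0.95737 + 325.2 = 108.9412, v = 454.1·(+0.02718)/0.95737 + 242.7 = 255.5916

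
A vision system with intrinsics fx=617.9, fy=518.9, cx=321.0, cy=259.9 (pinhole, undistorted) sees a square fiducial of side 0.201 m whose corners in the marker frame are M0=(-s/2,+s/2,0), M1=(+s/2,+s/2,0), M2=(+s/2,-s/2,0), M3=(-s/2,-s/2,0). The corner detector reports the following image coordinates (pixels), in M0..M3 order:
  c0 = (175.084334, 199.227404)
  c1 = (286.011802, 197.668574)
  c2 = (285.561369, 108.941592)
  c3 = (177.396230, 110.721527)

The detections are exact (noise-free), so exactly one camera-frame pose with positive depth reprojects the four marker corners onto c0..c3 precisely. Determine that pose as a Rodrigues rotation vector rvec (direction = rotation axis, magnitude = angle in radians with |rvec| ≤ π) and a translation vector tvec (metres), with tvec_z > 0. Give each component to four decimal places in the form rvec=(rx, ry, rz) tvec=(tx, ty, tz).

rvec=(-0.1424, 0.0177, -0.0135) tvec=(-0.1648, -0.2317, 1.1309)

Intrinsics K: fx=617.9, fy=518.9, cx=321.0, cy=259.9
Marker side s = 0.201 m; corners in marker frame (Z=0):
  M0 = (-0.1005, +0.1005, 0)
  M1 = (+0.1005, +0.1005, 0)
  M2 = (+0.1005, -0.1005, 0)
  M3 = (-0.1005, -0.1005, 0)
Detected image corners:
  c0 = (175.084334, 199.227404) px
  c1 = (286.011802, 197.668574) px
  c2 = (285.561369, 108.941592) px
  c3 = (177.396230, 110.721527) px
Planar DLT: solve 8×8 A·h = b for H (H[2,2]=1):
  H  [+541.50561 -33.65108 +230.93795]
  H  [-10.59036 +421.52026 +153.58181]
  H  [-0.01478 -0.12558 +1.00000]
B = K⁻¹H; ‖b₁‖=0.884261, ‖b₂‖=0.884261; λ = 2/(‖b₁‖+‖b₂‖) = 1.130887, sign → tz>0 ⇒ λ=+1.130887
r₁ = λ·B[:,0] = (+0.99975,-0.01471,-0.01671); r₂ = λ·B[:,1] = (+0.01219,+0.98979,-0.14202)
r₃ = r₁×r₂ = (+0.01863,+0.14178,+0.98972); SVD([r₁ r₂ r₃]) → R = UVᵀ:
  R  [+0.99975 +0.01219 +0.01863]
  R  [-0.01471 +0.98979 +0.14178]
  R  [-0.01671 -0.14202 +0.98972]
t = (-0.16483, -0.23171, +1.13089) m
tr R = 2.979265; θ = arccos((tr R − 1)/2) = 0.144122 rad = 8.258°
axis k = ((R−Rᵀ)₃₂, (R−Rᵀ)₁₃, (R−Rᵀ)₂₁) / (2 sinθ) = (-0.987973, +0.123048, -0.093641)
rvec = θ·k = (-0.142388, +0.017734, -0.013496)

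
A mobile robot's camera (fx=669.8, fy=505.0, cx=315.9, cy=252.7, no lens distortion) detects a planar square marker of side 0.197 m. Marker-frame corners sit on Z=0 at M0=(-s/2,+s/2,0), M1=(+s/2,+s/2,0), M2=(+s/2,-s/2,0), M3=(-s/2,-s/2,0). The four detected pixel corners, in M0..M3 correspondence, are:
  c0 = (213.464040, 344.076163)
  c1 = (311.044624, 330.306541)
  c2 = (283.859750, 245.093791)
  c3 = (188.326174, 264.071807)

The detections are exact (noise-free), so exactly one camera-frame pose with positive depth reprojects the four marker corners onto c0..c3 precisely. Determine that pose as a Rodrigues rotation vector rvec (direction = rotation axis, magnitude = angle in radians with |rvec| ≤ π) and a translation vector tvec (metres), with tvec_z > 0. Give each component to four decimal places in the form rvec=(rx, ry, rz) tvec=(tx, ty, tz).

rvec=(0.0234, 0.3911, -0.2386) tvec=(-0.1197, 0.1008, 1.1739)

Intrinsics K: fx=669.8, fy=505.0, cx=315.9, cy=252.7
Marker side s = 0.197 m; corners in marker frame (Z=0):
  M0 = (-0.0985, +0.0985, 0)
  M1 = (+0.0985, +0.0985, 0)
  M2 = (+0.0985, -0.0985, 0)
  M3 = (-0.0985, -0.0985, 0)
Detected image corners:
  c0 = (213.464040, 344.076163) px
  c1 = (311.044624, 330.306541) px
  c2 = (283.859750, 245.093791) px
  c3 = (188.326174, 264.071807) px
Planar DLT: solve 8×8 A·h = b for H (H[2,2]=1):
  H  [+409.40063 +127.69069 +247.60744]
  H  [-179.00245 +413.04200 +296.06764]
  H  [-0.32398 -0.01983 +1.00000]
B = K⁻¹H; ‖b₁‖=0.851877, ‖b₂‖=0.851877; λ = 2/(‖b₁‖+‖b₂‖) = 1.173878, sign → tz>0 ⇒ λ=+1.173878
r₁ = λ·B[:,0] = (+0.89687,-0.22579,-0.38031); r₂ = λ·B[:,1] = (+0.23477,+0.97177,-0.02328)
r₃ = r₁×r₂ = (+0.37483,-0.06840,+0.92457); SVD([r₁ r₂ r₃]) → R = UVᵀ:
  R  [+0.89687 +0.23477 +0.37483]
  R  [-0.22579 +0.97177 -0.06840]
  R  [-0.38031 -0.02328 +0.92457]
t = (-0.11969, +0.10081, +1.17388) m
tr R = 2.793213; θ = arccos((tr R − 1)/2) = 0.458751 rad = 26.284°
axis k = ((R−Rᵀ)₃₂, (R−Rᵀ)₁₃, (R−Rᵀ)₂₁) / (2 sinθ) = (+0.050944, +0.852635, -0.520017)
rvec = θ·k = (+0.023371, +0.391147, -0.238559)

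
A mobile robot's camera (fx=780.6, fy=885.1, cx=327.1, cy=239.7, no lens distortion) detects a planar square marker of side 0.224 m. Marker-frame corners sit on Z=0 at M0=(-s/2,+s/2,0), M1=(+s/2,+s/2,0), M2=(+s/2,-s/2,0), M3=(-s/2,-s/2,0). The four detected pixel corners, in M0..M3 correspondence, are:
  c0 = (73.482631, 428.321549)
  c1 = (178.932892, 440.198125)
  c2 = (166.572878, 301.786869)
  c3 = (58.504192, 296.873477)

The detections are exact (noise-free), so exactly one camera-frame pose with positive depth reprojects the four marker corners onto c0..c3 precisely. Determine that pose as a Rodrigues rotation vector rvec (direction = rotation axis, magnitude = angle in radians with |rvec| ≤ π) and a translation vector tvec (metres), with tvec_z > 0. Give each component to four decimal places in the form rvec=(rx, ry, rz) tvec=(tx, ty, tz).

Intrinsics K: fx=780.6, fy=885.1, cx=327.1, cy=239.7
Marker side s = 0.224 m; corners in marker frame (Z=0):
  M0 = (-0.1120, +0.1120, 0)
  M1 = (+0.1120, +0.1120, 0)
  M2 = (+0.1120, -0.1120, 0)
  M3 = (-0.1120, -0.1120, 0)
Detected image corners:
  c0 = (73.482631, 428.321549) px
  c1 = (178.932892, 440.198125) px
  c2 = (166.572878, 301.786869) px
  c3 = (58.504192, 296.873477) px
Planar DLT: solve 8×8 A·h = b for H (H[2,2]=1):
  H  [+447.97082 +77.90484 +118.05092]
  H  [-49.97960 +653.33881 +367.74125]
  H  [-0.23910 +0.14011 +1.00000]
B = K⁻¹H; ‖b₁‖=0.715270, ‖b₂‖=0.715270; λ = 2/(‖b₁‖+‖b₂‖) = 1.398073, sign → tz>0 ⇒ λ=+1.398073
r₁ = λ·B[:,0] = (+0.94240,+0.01158,-0.33428); r₂ = λ·B[:,1] = (+0.05745,+0.97894,+0.19588)
r₃ = r₁×r₂ = (+0.32951,-0.20380,+0.92189); SVD([r₁ r₂ r₃]) → R = UVᵀ:
  R  [+0.94240 +0.05745 +0.32951]
  R  [+0.01158 +0.97894 -0.20380]
  R  [-0.33428 +0.19588 +0.92189]
t = (-0.37441, +0.20225, +1.39807) m
tr R = 2.843240; θ = arccos((tr R − 1)/2) = 0.398563 rad = 22.836°
axis k = ((R−Rᵀ)₃₂, (R−Rᵀ)₁₃, (R−Rᵀ)₂₁) / (2 sinθ) = (+0.514928, +0.855195, -0.059091)
rvec = θ·k = (+0.205231, +0.340849, -0.023552)

rvec=(0.2052, 0.3408, -0.0236) tvec=(-0.3744, 0.2022, 1.3981)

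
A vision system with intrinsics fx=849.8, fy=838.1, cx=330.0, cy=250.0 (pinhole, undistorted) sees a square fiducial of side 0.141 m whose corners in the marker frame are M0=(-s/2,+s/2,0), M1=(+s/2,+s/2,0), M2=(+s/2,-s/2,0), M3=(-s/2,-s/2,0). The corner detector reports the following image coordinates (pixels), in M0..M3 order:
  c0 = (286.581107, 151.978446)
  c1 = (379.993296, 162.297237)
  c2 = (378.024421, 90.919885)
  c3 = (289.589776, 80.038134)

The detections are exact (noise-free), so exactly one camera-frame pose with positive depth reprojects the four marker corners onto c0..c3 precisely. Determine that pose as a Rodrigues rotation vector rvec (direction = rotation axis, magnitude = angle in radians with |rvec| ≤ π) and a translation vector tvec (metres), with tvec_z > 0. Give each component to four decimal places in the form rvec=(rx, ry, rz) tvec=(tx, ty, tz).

Intrinsics K: fx=849.8, fy=838.1, cx=330.0, cy=250.0
Marker side s = 0.141 m; corners in marker frame (Z=0):
  M0 = (-0.0705, +0.0705, 0)
  M1 = (+0.0705, +0.0705, 0)
  M2 = (+0.0705, -0.0705, 0)
  M3 = (-0.0705, -0.0705, 0)
Detected image corners:
  c0 = (286.581107, 151.978446) px
  c1 = (379.993296, 162.297237) px
  c2 = (378.024421, 90.919885) px
  c3 = (289.589776, 80.038134) px
Planar DLT: solve 8×8 A·h = b for H (H[2,2]=1):
  H  [+682.07386 -132.83321 +333.91660]
  H  [+88.94834 +461.18223 +120.37157]
  H  [+0.11306 -0.38761 +1.00000]
B = K⁻¹H; ‖b₁‖=0.770513, ‖b₂‖=0.770513; λ = 2/(‖b₁‖+‖b₂‖) = 1.297837, sign → tz>0 ⇒ λ=+1.297837
r₁ = λ·B[:,0] = (+0.98470,+0.09397,+0.14673); r₂ = λ·B[:,1] = (-0.00752,+0.86422,-0.50306)
r₃ = r₁×r₂ = (-0.17408,+0.49426,+0.85171); SVD([r₁ r₂ r₃]) → R = UVᵀ:
  R  [+0.98470 -0.00752 -0.17408]
  R  [+0.09397 +0.86422 +0.49426]
  R  [+0.14673 -0.50306 +0.85171]
t = (+0.00598, -0.20074, +1.29784) m
tr R = 2.700631; θ = arccos((tr R − 1)/2) = 0.554212 rad = 31.754°
axis k = ((R−Rᵀ)₃₂, (R−Rᵀ)₁₃, (R−Rᵀ)₂₁) / (2 sinθ) = (-0.947526, -0.304790, +0.096422)
rvec = θ·k = (-0.525130, -0.168918, +0.053438)

rvec=(-0.5251, -0.1689, 0.0534) tvec=(0.0060, -0.2007, 1.2978)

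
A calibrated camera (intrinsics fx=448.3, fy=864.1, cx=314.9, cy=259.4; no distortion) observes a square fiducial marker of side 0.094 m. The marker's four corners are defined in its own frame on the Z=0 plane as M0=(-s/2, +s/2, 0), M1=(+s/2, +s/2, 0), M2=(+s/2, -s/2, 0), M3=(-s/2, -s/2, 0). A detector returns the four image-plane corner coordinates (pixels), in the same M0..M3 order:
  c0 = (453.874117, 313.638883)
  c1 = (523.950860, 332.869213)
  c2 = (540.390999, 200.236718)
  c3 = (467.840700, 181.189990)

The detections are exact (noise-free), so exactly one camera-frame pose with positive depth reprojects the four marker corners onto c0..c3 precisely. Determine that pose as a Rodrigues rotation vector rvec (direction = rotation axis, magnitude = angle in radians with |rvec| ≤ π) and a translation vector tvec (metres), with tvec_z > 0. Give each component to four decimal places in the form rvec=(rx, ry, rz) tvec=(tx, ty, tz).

rvec=(0.2095, 0.0540, 0.1360) tvec=(0.2404, -0.0009, 0.5942)

Intrinsics K: fx=448.3, fy=864.1, cx=314.9, cy=259.4
Marker side s = 0.094 m; corners in marker frame (Z=0):
  M0 = (-0.0470, +0.0470, 0)
  M1 = (+0.0470, +0.0470, 0)
  M2 = (+0.0470, -0.0470, 0)
  M3 = (-0.0470, -0.0470, 0)
Detected image corners:
  c0 = (453.874117, 313.638883) px
  c1 = (523.950860, 332.869213) px
  c2 = (540.390999, 200.236718) px
  c3 = (467.840700, 181.189990) px
Planar DLT: solve 8×8 A·h = b for H (H[2,2]=1):
  H  [+725.67130 +14.52991 +496.27677]
  H  [+186.65997 +1501.21517 +258.05952]
  H  [-0.06599 +0.35493 +1.00000]
B = K⁻¹H; ‖b₁‖=1.682981, ‖b₂‖=1.682981; λ = 2/(‖b₁‖+‖b₂‖) = 0.594184, sign → tz>0 ⇒ λ=+0.594184
r₁ = λ·B[:,0] = (+0.98936,+0.14012,-0.03921); r₂ = λ·B[:,1] = (-0.12888,+0.96898,+0.21089)
r₃ = r₁×r₂ = (+0.06754,-0.20360,+0.97672); SVD([r₁ r₂ r₃]) → R = UVᵀ:
  R  [+0.98936 -0.12888 +0.06754]
  R  [+0.14012 +0.96898 -0.20360]
  R  [-0.03921 +0.21089 +0.97672]
t = (+0.24040, -0.00092, +0.59418) m
tr R = 2.935056; θ = arccos((tr R − 1)/2) = 0.255536 rad = 14.641°
axis k = ((R−Rᵀ)₃₂, (R−Rᵀ)₁₃, (R−Rᵀ)₂₁) / (2 sinθ) = (+0.819910, +0.211169, +0.532123)
rvec = θ·k = (+0.209517, +0.053961, +0.135977)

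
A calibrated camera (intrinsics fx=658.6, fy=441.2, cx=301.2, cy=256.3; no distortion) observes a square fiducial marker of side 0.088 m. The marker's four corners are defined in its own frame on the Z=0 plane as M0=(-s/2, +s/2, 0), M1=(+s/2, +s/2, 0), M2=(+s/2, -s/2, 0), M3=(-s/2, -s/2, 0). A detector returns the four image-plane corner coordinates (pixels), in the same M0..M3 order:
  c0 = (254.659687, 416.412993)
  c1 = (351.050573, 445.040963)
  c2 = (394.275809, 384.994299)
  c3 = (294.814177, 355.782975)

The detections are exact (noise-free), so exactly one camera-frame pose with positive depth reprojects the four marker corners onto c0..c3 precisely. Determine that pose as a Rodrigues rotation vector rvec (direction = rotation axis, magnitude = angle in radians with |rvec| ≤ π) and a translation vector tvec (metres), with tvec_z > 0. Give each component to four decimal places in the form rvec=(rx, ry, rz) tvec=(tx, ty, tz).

Intrinsics K: fx=658.6, fy=441.2, cx=301.2, cy=256.3
Marker side s = 0.088 m; corners in marker frame (Z=0):
  M0 = (-0.0440, +0.0440, 0)
  M1 = (+0.0440, +0.0440, 0)
  M2 = (+0.0440, -0.0440, 0)
  M3 = (-0.0440, -0.0440, 0)
Detected image corners:
  c0 = (254.659687, 416.412993) px
  c1 = (351.050573, 445.040963) px
  c2 = (394.275809, 384.994299) px
  c3 = (294.814177, 355.782975) px
Planar DLT: solve 8×8 A·h = b for H (H[2,2]=1):
  H  [+1096.16196 -365.33615 +323.28398]
  H  [+308.31506 +819.77545 +400.97004]
  H  [-0.05060 +0.33480 +1.00000]
B = K⁻¹H; ‖b₁‖=1.838635, ‖b₂‖=1.838635; λ = 2/(‖b₁‖+‖b₂‖) = 0.543882, sign → tz>0 ⇒ λ=+0.543882
r₁ = λ·B[:,0] = (+0.91781,+0.39606,-0.02752); r₂ = λ·B[:,1] = (-0.38498,+0.90479,+0.18209)
r₃ = r₁×r₂ = (+0.09702,-0.15653,+0.98290); SVD([r₁ r₂ r₃]) → R = UVᵀ:
  R  [+0.91781 -0.38498 +0.09702]
  R  [+0.39606 +0.90479 -0.15653]
  R  [-0.02752 +0.18209 +0.98290]
t = (+0.01824, +0.17834, +0.54388) m
tr R = 2.805496; θ = arccos((tr R − 1)/2) = 0.444681 rad = 25.478°
axis k = ((R−Rᵀ)₃₂, (R−Rᵀ)₁₃, (R−Rᵀ)₂₁) / (2 sinθ) = (+0.393587, +0.144755, +0.907819)
rvec = θ·k = (+0.175021, +0.064370, +0.403690)

rvec=(0.1750, 0.0644, 0.4037) tvec=(0.0182, 0.1783, 0.5439)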